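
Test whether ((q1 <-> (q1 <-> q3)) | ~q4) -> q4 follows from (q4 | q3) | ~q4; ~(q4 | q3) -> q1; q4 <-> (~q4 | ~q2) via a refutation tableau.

Yes

Initial set: {((q4 | q3) | ~q4); (~(q4 | q3) -> q1); (q4 <-> (~q4 | ~q2)); ~(((q1 <-> (q1 <-> q3)) | ~q4) -> q4)}.
~(((q1 <-> (q1 <-> q3)) | ~q4) -> q4): α-rule — add ((q1 <-> (q1 <-> q3)) | ~q4), ~q4.
((q4 | q3) | ~q4): β-rule — branch into (q4 | q3)  //  ~q4.
  branch 1 (add (q4 | q3)):
    (~(q4 | q3) -> q1): β-rule — branch into ~~(q4 | q3)  //  q1.
      branch 1.1 (add ~~(q4 | q3)):
        (q4 <-> (~q4 | ~q2)): β-rule — branch into q4, (~q4 | ~q2)  //  ~q4, ~(~q4 | ~q2).
          branch 1.1.1 (add q4, (~q4 | ~q2)):
            × closes — contains both q4 and ~q4.
          branch 1.1.2 (add ~q4, ~(~q4 | ~q2)):
            ~(~q4 | ~q2): α-rule — add ~~q4, ~~q2.
            × closes — contains both q4 and ~q4.
      branch 1.2 (add q1):
        (q4 <-> (~q4 | ~q2)): β-rule — branch into q4, (~q4 | ~q2)  //  ~q4, ~(~q4 | ~q2).
          branch 1.2.1 (add q4, (~q4 | ~q2)):
            × closes — contains both q4 and ~q4.
          branch 1.2.2 (add ~q4, ~(~q4 | ~q2)):
            ~(~q4 | ~q2): α-rule — add ~~q4, ~~q2.
            × closes — contains both q4 and ~q4.
  branch 2 (add ~q4):
    (~(q4 | q3) -> q1): β-rule — branch into ~~(q4 | q3)  //  q1.
      branch 2.1 (add ~~(q4 | q3)):
        (q4 <-> (~q4 | ~q2)): β-rule — branch into q4, (~q4 | ~q2)  //  ~q4, ~(~q4 | ~q2).
          branch 2.1.1 (add q4, (~q4 | ~q2)):
            × closes — contains both q4 and ~q4.
          branch 2.1.2 (add ~q4, ~(~q4 | ~q2)):
            ~(~q4 | ~q2): α-rule — add ~~q4, ~~q2.
            × closes — contains both q4 and ~q4.
      branch 2.2 (add q1):
        (q4 <-> (~q4 | ~q2)): β-rule — branch into q4, (~q4 | ~q2)  //  ~q4, ~(~q4 | ~q2).
          branch 2.2.1 (add q4, (~q4 | ~q2)):
            × closes — contains both q4 and ~q4.
          branch 2.2.2 (add ~q4, ~(~q4 | ~q2)):
            ~(~q4 | ~q2): α-rule — add ~~q4, ~~q2.
            × closes — contains both q4 and ~q4.
All 8 branches close.
Every branch closed, so the premises entail the conclusion.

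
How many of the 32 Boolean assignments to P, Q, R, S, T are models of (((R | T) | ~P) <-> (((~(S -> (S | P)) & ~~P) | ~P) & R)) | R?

Initial set: {T ((((R | T) | ~P) <-> (((~(S -> (S | P)) & ~~P) | ~P) & R)) | R)}.
T ((((R | T) | ~P) <-> (((~(S -> (S | P)) & ~~P) | ~P) & R)) | R): β-rule — branch into T (((R | T) | ~P) <-> (((~(S -> (S | P)) & ~~P) | ~P) & R))  //  T R.
  branch 1 (add T (((R | T) | ~P) <-> (((~(S -> (S | P)) & ~~P) | ~P) & R))):
    T (((R | T) | ~P) <-> (((~(S -> (S | P)) & ~~P) | ~P) & R)): β-rule — branch into T ((R | T) | ~P), T (((~(S -> (S | P)) & ~~P) | ~P) & R)  //  F ((R | T) | ~P), F (((~(S -> (S | P)) & ~~P) | ~P) & R).
      branch 1.1 (add T ((R | T) | ~P), T (((~(S -> (S | P)) & ~~P) | ~P) & R)):
        T (((~(S -> (S | P)) & ~~P) | ~P) & R): α-rule — add T ((~(S -> (S | P)) & ~~P) | ~P), T R.
        T ((R | T) | ~P): β-rule — branch into T (R | T)  //  T ~P.
          branch 1.1.1 (add T (R | T)):
            T ((~(S -> (S | P)) & ~~P) | ~P): β-rule — branch into T (~(S -> (S | P)) & ~~P)  //  T ~P.
              branch 1.1.1.1 (add T (~(S -> (S | P)) & ~~P)):
                T (~(S -> (S | P)) & ~~P): α-rule — add T ~(S -> (S | P)), T ~~P.
                T ~(S -> (S | P)): α-rule — add T S, F (S | P).
                T ~~P: drop double negation, giving T P.
                F (S | P): α-rule — add F S, F P.
                × closes — contains both S and ~S.
              branch 1.1.1.2 (add T ~P):
                T (R | T): β-rule — branch into T R  //  T T.
                  branch 1.1.1.2.1 (add T R):
                    ○ open, literals {P=0, R=1}.
                  branch 1.1.1.2.2 (add T T):
                    ○ open, literals {P=0, R=1, T=1}.
          branch 1.1.2 (add T ~P):
            T ((~(S -> (S | P)) & ~~P) | ~P): β-rule — branch into T (~(S -> (S | P)) & ~~P)  //  T ~P.
              branch 1.1.2.1 (add T (~(S -> (S | P)) & ~~P)):
                T (~(S -> (S | P)) & ~~P): α-rule — add T ~(S -> (S | P)), T ~~P.
                T ~(S -> (S | P)): α-rule — add T S, F (S | P).
                T ~~P: drop double negation, giving T P.
                × closes — contains both P and ~P.
              branch 1.1.2.2 (add T ~P):
                ○ open, literals {P=0, R=1}.
      branch 1.2 (add F ((R | T) | ~P), F (((~(S -> (S | P)) & ~~P) | ~P) & R)):
        F ((R | T) | ~P): α-rule — add F (R | T), F ~P.
        F (R | T): α-rule — add F R, F T.
        F (((~(S -> (S | P)) & ~~P) | ~P) & R): β-rule — branch into F ((~(S -> (S | P)) & ~~P) | ~P)  //  F R.
          branch 1.2.1 (add F ((~(S -> (S | P)) & ~~P) | ~P)):
            F ((~(S -> (S | P)) & ~~P) | ~P): α-rule — add F (~(S -> (S | P)) & ~~P), F ~P.
            F (~(S -> (S | P)) & ~~P): β-rule — branch into F ~(S -> (S | P))  //  F ~~P.
              branch 1.2.1.1 (add F ~(S -> (S | P))):
                F ~(S -> (S | P)): β-rule — branch into F S  //  T (S | P).
                  branch 1.2.1.1.1 (add F S):
                    ○ open, literals {P=1, R=0, S=0, T=0}.
                  branch 1.2.1.1.2 (add T (S | P)):
                    T (S | P): β-rule — branch into T S  //  T P.
                      branch 1.2.1.1.2.1 (add T S):
                        ○ open, literals {P=1, R=0, S=1, T=0}.
                      branch 1.2.1.1.2.2 (add T P):
                        ○ open, literals {P=1, R=0, T=0}.
              branch 1.2.1.2 (add F ~~P):
                F ~~P: drop double negation, giving F P.
                × closes — contains both P and ~P.
          branch 1.2.2 (add F R):
            ○ open, literals {P=1, R=0, T=0}.
  branch 2 (add T R):
    ○ open, literals {R=1}.
3 branches closed, 8 open.
Each open branch fixes some atoms; the unmentioned ones are free. Counting distinct full assignments: branch {P=0, R=1} (Q, S, T) contributes 8 new; branch {P=0, R=1, T=1} (Q, S) contributes 0 new; branch {P=0, R=1} (Q, S, T) contributes 0 new; branch {P=1, R=0, S=0, T=0} (Q) contributes 2 new; branch {P=1, R=0, S=1, T=0} (Q) contributes 2 new; branch {P=1, R=0, T=0} (Q, S) contributes 0 new; branch {P=1, R=0, T=0} (Q, S) contributes 0 new; branch {R=1} (P, Q, S, T) contributes 8 new. Total: 20.

20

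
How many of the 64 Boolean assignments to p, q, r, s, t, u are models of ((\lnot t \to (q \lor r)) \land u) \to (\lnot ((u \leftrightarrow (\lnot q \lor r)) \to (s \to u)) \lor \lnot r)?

48

Initial set: {(((\lnot t \to (q \lor r)) \land u) \to (\lnot ((u \leftrightarrow (\lnot q \lor r)) \to (s \to u)) \lor \lnot r))}.
(((\lnot t \to (q \lor r)) \land u) \to (\lnot ((u \leftrightarrow (\lnot q \lor r)) \to (s \to u)) \lor \lnot r)): β-rule — branch into \lnot ((\lnot t \to (q \lor r)) \land u)  //  (\lnot ((u \leftrightarrow (\lnot q \lor r)) \to (s \to u)) \lor \lnot r).
  branch 1 (add \lnot ((\lnot t \to (q \lor r)) \land u)):
    \lnot ((\lnot t \to (q \lor r)) \land u): β-rule — branch into \lnot (\lnot t \to (q \lor r))  //  \lnot u.
      branch 1.1 (add \lnot (\lnot t \to (q \lor r))):
        \lnot (\lnot t \to (q \lor r)): α-rule — add \lnot t, \lnot (q \lor r).
        \lnot (q \lor r): α-rule — add \lnot q, \lnot r.
        ○ open, literals {q=0, r=0, t=0}.
      branch 1.2 (add \lnot u):
        ○ open, literals {u=0}.
  branch 2 (add (\lnot ((u \leftrightarrow (\lnot q \lor r)) \to (s \to u)) \lor \lnot r)):
    (\lnot ((u \leftrightarrow (\lnot q \lor r)) \to (s \to u)) \lor \lnot r): β-rule — branch into \lnot ((u \leftrightarrow (\lnot q \lor r)) \to (s \to u))  //  \lnot r.
      branch 2.1 (add \lnot ((u \leftrightarrow (\lnot q \lor r)) \to (s \to u))):
        \lnot ((u \leftrightarrow (\lnot q \lor r)) \to (s \to u)): α-rule — add (u \leftrightarrow (\lnot q \lor r)), \lnot (s \to u).
        \lnot (s \to u): α-rule — add s, \lnot u.
        (u \leftrightarrow (\lnot q \lor r)): β-rule — branch into u, (\lnot q \lor r)  //  \lnot u, \lnot (\lnot q \lor r).
          branch 2.1.1 (add u, (\lnot q \lor r)):
            × closes — contains both u and \lnot u.
          branch 2.1.2 (add \lnot u, \lnot (\lnot q \lor r)):
            \lnot (\lnot q \lor r): α-rule — add \lnot \lnot q, \lnot r.
            ○ open, literals {q=1, r=0, s=1, u=0}.
      branch 2.2 (add \lnot r):
        ○ open, literals {r=0}.
1 branch closed, 4 open.
Each open branch fixes some atoms; the unmentioned ones are free. Counting distinct full assignments: branch {q=0, r=0, t=0} (p, s, u) contributes 8 new; branch {u=0} (p, q, r, s, t) contributes 28 new; branch {q=1, r=0, s=1, u=0} (p, t) contributes 0 new; branch {r=0} (p, q, s, t, u) contributes 12 new. Total: 48.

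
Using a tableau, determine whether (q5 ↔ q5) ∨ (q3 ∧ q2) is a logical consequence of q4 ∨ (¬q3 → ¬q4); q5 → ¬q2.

Initial set: {(q4 ∨ (¬q3 → ¬q4)); (q5 → ¬q2); ¬((q5 ↔ q5) ∨ (q3 ∧ q2))}.
¬((q5 ↔ q5) ∨ (q3 ∧ q2)): α-rule — add ¬(q5 ↔ q5), ¬(q3 ∧ q2).
(q4 ∨ (¬q3 → ¬q4)): β-rule — branch into q4  //  (¬q3 → ¬q4).
  branch 1 (add q4):
    (q5 → ¬q2): β-rule — branch into ¬q5  //  ¬q2.
      branch 1.1 (add ¬q5):
        ¬(q5 ↔ q5): β-rule — branch into q5, ¬q5  //  ¬q5, q5.
          branch 1.1.1 (add q5, ¬q5):
            × closes — contains both q5 and ¬q5.
          branch 1.1.2 (add ¬q5, q5):
            × closes — contains both q5 and ¬q5.
      branch 1.2 (add ¬q2):
        ¬(q5 ↔ q5): β-rule — branch into q5, ¬q5  //  ¬q5, q5.
          branch 1.2.1 (add q5, ¬q5):
            × closes — contains both q5 and ¬q5.
          branch 1.2.2 (add ¬q5, q5):
            × closes — contains both q5 and ¬q5.
  branch 2 (add (¬q3 → ¬q4)):
    (q5 → ¬q2): β-rule — branch into ¬q5  //  ¬q2.
      branch 2.1 (add ¬q5):
        ¬(q5 ↔ q5): β-rule — branch into q5, ¬q5  //  ¬q5, q5.
          branch 2.1.1 (add q5, ¬q5):
            × closes — contains both q5 and ¬q5.
          branch 2.1.2 (add ¬q5, q5):
            × closes — contains both q5 and ¬q5.
      branch 2.2 (add ¬q2):
        ¬(q5 ↔ q5): β-rule — branch into q5, ¬q5  //  ¬q5, q5.
          branch 2.2.1 (add q5, ¬q5):
            × closes — contains both q5 and ¬q5.
          branch 2.2.2 (add ¬q5, q5):
            × closes — contains both q5 and ¬q5.
All 8 branches close.
Every branch closed, so the premises entail the conclusion.

Yes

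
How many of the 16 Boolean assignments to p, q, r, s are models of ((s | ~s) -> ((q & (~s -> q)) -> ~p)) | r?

Initial set: {(((s | ~s) -> ((q & (~s -> q)) -> ~p)) | r)}.
(((s | ~s) -> ((q & (~s -> q)) -> ~p)) | r): β-rule — branch into ((s | ~s) -> ((q & (~s -> q)) -> ~p))  //  r.
  branch 1 (add ((s | ~s) -> ((q & (~s -> q)) -> ~p))):
    ((s | ~s) -> ((q & (~s -> q)) -> ~p)): β-rule — branch into ~(s | ~s)  //  ((q & (~s -> q)) -> ~p).
      branch 1.1 (add ~(s | ~s)):
        ~(s | ~s): α-rule — add ~s, ~~s.
        × closes — contains both s and ~s.
      branch 1.2 (add ((q & (~s -> q)) -> ~p)):
        ((q & (~s -> q)) -> ~p): β-rule — branch into ~(q & (~s -> q))  //  ~p.
          branch 1.2.1 (add ~(q & (~s -> q))):
            ~(q & (~s -> q)): β-rule — branch into ~q  //  ~(~s -> q).
              branch 1.2.1.1 (add ~q):
                ○ open, literals {q=0}.
              branch 1.2.1.2 (add ~(~s -> q)):
                ~(~s -> q): α-rule — add ~s, ~q.
                ○ open, literals {q=0, s=0}.
          branch 1.2.2 (add ~p):
            ○ open, literals {p=0}.
  branch 2 (add r):
    ○ open, literals {r=1}.
1 branch closed, 4 open.
Each open branch fixes some atoms; the unmentioned ones are free. Counting distinct full assignments: branch {q=0} (p, r, s) contributes 8 new; branch {q=0, s=0} (p, r) contributes 0 new; branch {p=0} (q, r, s) contributes 4 new; branch {r=1} (p, q, s) contributes 2 new. Total: 14.

14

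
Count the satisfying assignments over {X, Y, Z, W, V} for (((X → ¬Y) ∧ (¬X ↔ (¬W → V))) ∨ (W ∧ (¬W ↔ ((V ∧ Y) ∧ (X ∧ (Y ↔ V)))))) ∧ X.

Initial set: {((((X → ¬Y) ∧ (¬X ↔ (¬W → V))) ∨ (W ∧ (¬W ↔ ((V ∧ Y) ∧ (X ∧ (Y ↔ V)))))) ∧ X)}.
((((X → ¬Y) ∧ (¬X ↔ (¬W → V))) ∨ (W ∧ (¬W ↔ ((V ∧ Y) ∧ (X ∧ (Y ↔ V)))))) ∧ X): α-rule — add (((X → ¬Y) ∧ (¬X ↔ (¬W → V))) ∨ (W ∧ (¬W ↔ ((V ∧ Y) ∧ (X ∧ (Y ↔ V)))))), X.
(((X → ¬Y) ∧ (¬X ↔ (¬W → V))) ∨ (W ∧ (¬W ↔ ((V ∧ Y) ∧ (X ∧ (Y ↔ V)))))): β-rule — branch into ((X → ¬Y) ∧ (¬X ↔ (¬W → V)))  //  (W ∧ (¬W ↔ ((V ∧ Y) ∧ (X ∧ (Y ↔ V))))).
  branch 1 (add ((X → ¬Y) ∧ (¬X ↔ (¬W → V)))):
    ((X → ¬Y) ∧ (¬X ↔ (¬W → V))): α-rule — add (X → ¬Y), (¬X ↔ (¬W → V)).
    (X → ¬Y): β-rule — branch into ¬X  //  ¬Y.
      branch 1.1 (add ¬X):
        × closes — contains both X and ¬X.
      branch 1.2 (add ¬Y):
        (¬X ↔ (¬W → V)): β-rule — branch into ¬X, (¬W → V)  //  ¬¬X, ¬(¬W → V).
          branch 1.2.1 (add ¬X, (¬W → V)):
            × closes — contains both X and ¬X.
          branch 1.2.2 (add ¬¬X, ¬(¬W → V)):
            ¬(¬W → V): α-rule — add ¬W, ¬V.
            ○ open, literals {V=F, W=F, X=T, Y=F}.
  branch 2 (add (W ∧ (¬W ↔ ((V ∧ Y) ∧ (X ∧ (Y ↔ V)))))):
    (W ∧ (¬W ↔ ((V ∧ Y) ∧ (X ∧ (Y ↔ V))))): α-rule — add W, (¬W ↔ ((V ∧ Y) ∧ (X ∧ (Y ↔ V)))).
    (¬W ↔ ((V ∧ Y) ∧ (X ∧ (Y ↔ V)))): β-rule — branch into ¬W, ((V ∧ Y) ∧ (X ∧ (Y ↔ V)))  //  ¬¬W, ¬((V ∧ Y) ∧ (X ∧ (Y ↔ V))).
      branch 2.1 (add ¬W, ((V ∧ Y) ∧ (X ∧ (Y ↔ V)))):
        × closes — contains both W and ¬W.
      branch 2.2 (add ¬¬W, ¬((V ∧ Y) ∧ (X ∧ (Y ↔ V)))):
        ¬((V ∧ Y) ∧ (X ∧ (Y ↔ V))): β-rule — branch into ¬(V ∧ Y)  //  ¬(X ∧ (Y ↔ V)).
          branch 2.2.1 (add ¬(V ∧ Y)):
            ¬(V ∧ Y): β-rule — branch into ¬V  //  ¬Y.
              branch 2.2.1.1 (add ¬V):
                ○ open, literals {V=F, W=T, X=T}.
              branch 2.2.1.2 (add ¬Y):
                ○ open, literals {W=T, X=T, Y=F}.
          branch 2.2.2 (add ¬(X ∧ (Y ↔ V))):
            ¬(X ∧ (Y ↔ V)): β-rule — branch into ¬X  //  ¬(Y ↔ V).
              branch 2.2.2.1 (add ¬X):
                × closes — contains both X and ¬X.
              branch 2.2.2.2 (add ¬(Y ↔ V)):
                ¬(Y ↔ V): β-rule — branch into Y, ¬V  //  ¬Y, V.
                  branch 2.2.2.2.1 (add Y, ¬V):
                    ○ open, literals {V=F, W=T, X=T, Y=T}.
                  branch 2.2.2.2.2 (add ¬Y, V):
                    ○ open, literals {V=T, W=T, X=T, Y=F}.
4 branches closed, 5 open.
Each open branch fixes some atoms; the unmentioned ones are free. Counting distinct full assignments: branch {V=F, W=F, X=T, Y=F} (Z) contributes 2 new; branch {V=F, W=T, X=T} (Y, Z) contributes 4 new; branch {W=T, X=T, Y=F} (Z, V) contributes 2 new; branch {V=F, W=T, X=T, Y=T} (Z) contributes 0 new; branch {V=T, W=T, X=T, Y=F} (Z) contributes 0 new. Total: 8.

8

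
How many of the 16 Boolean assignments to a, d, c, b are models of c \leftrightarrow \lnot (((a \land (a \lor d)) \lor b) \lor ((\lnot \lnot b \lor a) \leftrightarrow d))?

Initial set: {(c \leftrightarrow \lnot (((a \land (a \lor d)) \lor b) \lor ((\lnot \lnot b \lor a) \leftrightarrow d)))}.
(c \leftrightarrow \lnot (((a \land (a \lor d)) \lor b) \lor ((\lnot \lnot b \lor a) \leftrightarrow d))): β-rule — branch into c, \lnot (((a \land (a \lor d)) \lor b) \lor ((\lnot \lnot b \lor a) \leftrightarrow d))  //  \lnot c, \lnot \lnot (((a \land (a \lor d)) \lor b) \lor ((\lnot \lnot b \lor a) \leftrightarrow d)).
  branch 1 (add c, \lnot (((a \land (a \lor d)) \lor b) \lor ((\lnot \lnot b \lor a) \leftrightarrow d))):
    \lnot (((a \land (a \lor d)) \lor b) \lor ((\lnot \lnot b \lor a) \leftrightarrow d)): α-rule — add \lnot ((a \land (a \lor d)) \lor b), \lnot ((\lnot \lnot b \lor a) \leftrightarrow d).
    \lnot ((a \land (a \lor d)) \lor b): α-rule — add \lnot (a \land (a \lor d)), \lnot b.
    \lnot ((\lnot \lnot b \lor a) \leftrightarrow d): β-rule — branch into (\lnot \lnot b \lor a), \lnot d  //  \lnot (\lnot \lnot b \lor a), d.
      branch 1.1 (add (\lnot \lnot b \lor a), \lnot d):
        \lnot (a \land (a \lor d)): β-rule — branch into \lnot a  //  \lnot (a \lor d).
          branch 1.1.1 (add \lnot a):
            (\lnot \lnot b \lor a): β-rule — branch into \lnot \lnot b  //  a.
              branch 1.1.1.1 (add \lnot \lnot b):
                \lnot \lnot b: drop double negation, giving b.
                × closes — contains both b and \lnot b.
              branch 1.1.1.2 (add a):
                × closes — contains both a and \lnot a.
          branch 1.1.2 (add \lnot (a \lor d)):
            \lnot (a \lor d): α-rule — add \lnot a, \lnot d.
            (\lnot \lnot b \lor a): β-rule — branch into \lnot \lnot b  //  a.
              branch 1.1.2.1 (add \lnot \lnot b):
                \lnot \lnot b: drop double negation, giving b.
                × closes — contains both b and \lnot b.
              branch 1.1.2.2 (add a):
                × closes — contains both a and \lnot a.
      branch 1.2 (add \lnot (\lnot \lnot b \lor a), d):
        \lnot (\lnot \lnot b \lor a): α-rule — add \lnot \lnot \lnot b, \lnot a.
        \lnot \lnot \lnot b: drop double negation, giving \lnot b.
        \lnot (a \land (a \lor d)): β-rule — branch into \lnot a  //  \lnot (a \lor d).
          branch 1.2.1 (add \lnot a):
            ○ open, literals {a=F, b=F, c=T, d=T}.
          branch 1.2.2 (add \lnot (a \lor d)):
            \lnot (a \lor d): α-rule — add \lnot a, \lnot d.
            × closes — contains both d and \lnot d.
  branch 2 (add \lnot c, \lnot \lnot (((a \land (a \lor d)) \lor b) \lor ((\lnot \lnot b \lor a) \leftrightarrow d))):
    \lnot \lnot (((a \land (a \lor d)) \lor b) \lor ((\lnot \lnot b \lor a) \leftrightarrow d)): β-rule — branch into ((a \land (a \lor d)) \lor b)  //  ((\lnot \lnot b \lor a) \leftrightarrow d).
      branch 2.1 (add ((a \land (a \lor d)) \lor b)):
        ((a \land (a \lor d)) \lor b): β-rule — branch into (a \land (a \lor d))  //  b.
          branch 2.1.1 (add (a \land (a \lor d))):
            (a \land (a \lor d)): α-rule — add a, (a \lor d).
            (a \lor d): β-rule — branch into a  //  d.
              branch 2.1.1.1 (add a):
                ○ open, literals {a=T, c=F}.
              branch 2.1.1.2 (add d):
                ○ open, literals {a=T, c=F, d=T}.
          branch 2.1.2 (add b):
            ○ open, literals {b=T, c=F}.
      branch 2.2 (add ((\lnot \lnot b \lor a) \leftrightarrow d)):
        ((\lnot \lnot b \lor a) \leftrightarrow d): β-rule — branch into (\lnot \lnot b \lor a), d  //  \lnot (\lnot \lnot b \lor a), \lnot d.
          branch 2.2.1 (add (\lnot \lnot b \lor a), d):
            (\lnot \lnot b \lor a): β-rule — branch into \lnot \lnot b  //  a.
              branch 2.2.1.1 (add \lnot \lnot b):
                \lnot \lnot b: drop double negation, giving b.
                ○ open, literals {b=T, c=F, d=T}.
              branch 2.2.1.2 (add a):
                ○ open, literals {a=T, c=F, d=T}.
          branch 2.2.2 (add \lnot (\lnot \lnot b \lor a), \lnot d):
            \lnot (\lnot \lnot b \lor a): α-rule — add \lnot \lnot \lnot b, \lnot a.
            \lnot \lnot \lnot b: drop double negation, giving \lnot b.
            ○ open, literals {a=F, b=F, c=F, d=F}.
5 branches closed, 7 open.
Each open branch fixes some atoms; the unmentioned ones are free. Counting distinct full assignments: branch {a=F, b=F, c=T, d=T} (none free) contributes 1 new; branch {a=T, c=F} (d, b) contributes 4 new; branch {a=T, c=F, d=T} (b) contributes 0 new; branch {b=T, c=F} (a, d) contributes 2 new; branch {b=T, c=F, d=T} (a) contributes 0 new; branch {a=T, c=F, d=T} (b) contributes 0 new; branch {a=F, b=F, c=F, d=F} (none free) contributes 1 new. Total: 8.

8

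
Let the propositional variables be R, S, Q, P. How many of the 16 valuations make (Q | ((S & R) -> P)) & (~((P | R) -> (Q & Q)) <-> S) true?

7

Initial set: {((Q | ((S & R) -> P)) & (~((P | R) -> (Q & Q)) <-> S))}.
((Q | ((S & R) -> P)) & (~((P | R) -> (Q & Q)) <-> S)): α-rule — add (Q | ((S & R) -> P)), (~((P | R) -> (Q & Q)) <-> S).
(Q | ((S & R) -> P)): β-rule — branch into Q  //  ((S & R) -> P).
  branch 1 (add Q):
    (~((P | R) -> (Q & Q)) <-> S): β-rule — branch into ~((P | R) -> (Q & Q)), S  //  ~~((P | R) -> (Q & Q)), ~S.
      branch 1.1 (add ~((P | R) -> (Q & Q)), S):
        ~((P | R) -> (Q & Q)): α-rule — add (P | R), ~(Q & Q).
        (P | R): β-rule — branch into P  //  R.
          branch 1.1.1 (add P):
            ~(Q & Q): β-rule — branch into ~Q  //  ~Q.
              branch 1.1.1.1 (add ~Q):
                × closes — contains both Q and ~Q.
              branch 1.1.1.2 (add ~Q):
                × closes — contains both Q and ~Q.
          branch 1.1.2 (add R):
            ~(Q & Q): β-rule — branch into ~Q  //  ~Q.
              branch 1.1.2.1 (add ~Q):
                × closes — contains both Q and ~Q.
              branch 1.1.2.2 (add ~Q):
                × closes — contains both Q and ~Q.
      branch 1.2 (add ~~((P | R) -> (Q & Q)), ~S):
        ~~((P | R) -> (Q & Q)): β-rule — branch into ~(P | R)  //  (Q & Q).
          branch 1.2.1 (add ~(P | R)):
            ~(P | R): α-rule — add ~P, ~R.
            ○ open, literals {P=F, Q=T, R=F, S=F}.
          branch 1.2.2 (add (Q & Q)):
            (Q & Q): α-rule — add Q, Q.
            ○ open, literals {Q=T, S=F}.
  branch 2 (add ((S & R) -> P)):
    (~((P | R) -> (Q & Q)) <-> S): β-rule — branch into ~((P | R) -> (Q & Q)), S  //  ~~((P | R) -> (Q & Q)), ~S.
      branch 2.1 (add ~((P | R) -> (Q & Q)), S):
        ~((P | R) -> (Q & Q)): α-rule — add (P | R), ~(Q & Q).
        ((S & R) -> P): β-rule — branch into ~(S & R)  //  P.
          branch 2.1.1 (add ~(S & R)):
            (P | R): β-rule — branch into P  //  R.
              branch 2.1.1.1 (add P):
                ~(Q & Q): β-rule — branch into ~Q  //  ~Q.
                  branch 2.1.1.1.1 (add ~Q):
                    ~(S & R): β-rule — branch into ~S  //  ~R.
                      branch 2.1.1.1.1.1 (add ~S):
                        × closes — contains both S and ~S.
                      branch 2.1.1.1.1.2 (add ~R):
                        ○ open, literals {P=T, Q=F, R=F, S=T}.
                  branch 2.1.1.1.2 (add ~Q):
                    ~(S & R): β-rule — branch into ~S  //  ~R.
                      branch 2.1.1.1.2.1 (add ~S):
                        × closes — contains both S and ~S.
                      branch 2.1.1.1.2.2 (add ~R):
                        ○ open, literals {P=T, Q=F, R=F, S=T}.
              branch 2.1.1.2 (add R):
                ~(Q & Q): β-rule — branch into ~Q  //  ~Q.
                  branch 2.1.1.2.1 (add ~Q):
                    ~(S & R): β-rule — branch into ~S  //  ~R.
                      branch 2.1.1.2.1.1 (add ~S):
                        × closes — contains both S and ~S.
                      branch 2.1.1.2.1.2 (add ~R):
                        × closes — contains both R and ~R.
                  branch 2.1.1.2.2 (add ~Q):
                    ~(S & R): β-rule — branch into ~S  //  ~R.
                      branch 2.1.1.2.2.1 (add ~S):
                        × closes — contains both S and ~S.
                      branch 2.1.1.2.2.2 (add ~R):
                        × closes — contains both R and ~R.
          branch 2.1.2 (add P):
            (P | R): β-rule — branch into P  //  R.
              branch 2.1.2.1 (add P):
                ~(Q & Q): β-rule — branch into ~Q  //  ~Q.
                  branch 2.1.2.1.1 (add ~Q):
                    ○ open, literals {P=T, Q=F, S=T}.
                  branch 2.1.2.1.2 (add ~Q):
                    ○ open, literals {P=T, Q=F, S=T}.
              branch 2.1.2.2 (add R):
                ~(Q & Q): β-rule — branch into ~Q  //  ~Q.
                  branch 2.1.2.2.1 (add ~Q):
                    ○ open, literals {P=T, Q=F, R=T, S=T}.
                  branch 2.1.2.2.2 (add ~Q):
                    ○ open, literals {P=T, Q=F, R=T, S=T}.
      branch 2.2 (add ~~((P | R) -> (Q & Q)), ~S):
        ((S & R) -> P): β-rule — branch into ~(S & R)  //  P.
          branch 2.2.1 (add ~(S & R)):
            ~~((P | R) -> (Q & Q)): β-rule — branch into ~(P | R)  //  (Q & Q).
              branch 2.2.1.1 (add ~(P | R)):
                ~(P | R): α-rule — add ~P, ~R.
                ~(S & R): β-rule — branch into ~S  //  ~R.
                  branch 2.2.1.1.1 (add ~S):
                    ○ open, literals {P=F, R=F, S=F}.
                  branch 2.2.1.1.2 (add ~R):
                    ○ open, literals {P=F, R=F, S=F}.
              branch 2.2.1.2 (add (Q & Q)):
                (Q & Q): α-rule — add Q, Q.
                ~(S & R): β-rule — branch into ~S  //  ~R.
                  branch 2.2.1.2.1 (add ~S):
                    ○ open, literals {Q=T, S=F}.
                  branch 2.2.1.2.2 (add ~R):
                    ○ open, literals {Q=T, R=F, S=F}.
          branch 2.2.2 (add P):
            ~~((P | R) -> (Q & Q)): β-rule — branch into ~(P | R)  //  (Q & Q).
              branch 2.2.2.1 (add ~(P | R)):
                ~(P | R): α-rule — add ~P, ~R.
                × closes — contains both P and ~P.
              branch 2.2.2.2 (add (Q & Q)):
                (Q & Q): α-rule — add Q, Q.
                ○ open, literals {P=T, Q=T, S=F}.
11 branches closed, 13 open.
Each open branch fixes some atoms; the unmentioned ones are free. Counting distinct full assignments: branch {P=F, Q=T, R=F, S=F} (none free) contributes 1 new; branch {Q=T, S=F} (R, P) contributes 3 new; branch {P=T, Q=F, R=F, S=T} (none free) contributes 1 new; branch {P=T, Q=F, R=F, S=T} (none free) contributes 0 new; branch {P=T, Q=F, S=T} (R) contributes 1 new; branch {P=T, Q=F, S=T} (R) contributes 0 new; branch {P=T, Q=F, R=T, S=T} (none free) contributes 0 new; branch {P=T, Q=F, R=T, S=T} (none free) contributes 0 new; branch {P=F, R=F, S=F} (Q) contributes 1 new; branch {P=F, R=F, S=F} (Q) contributes 0 new; branch {Q=T, S=F} (R, P) contributes 0 new; branch {Q=T, R=F, S=F} (P) contributes 0 new; branch {P=T, Q=T, S=F} (R) contributes 0 new. Total: 7.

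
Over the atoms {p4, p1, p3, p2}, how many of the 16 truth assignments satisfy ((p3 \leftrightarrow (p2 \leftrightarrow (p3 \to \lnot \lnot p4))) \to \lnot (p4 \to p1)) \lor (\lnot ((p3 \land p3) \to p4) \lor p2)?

13

Initial set: {(((p3 \leftrightarrow (p2 \leftrightarrow (p3 \to \lnot \lnot p4))) \to \lnot (p4 \to p1)) \lor (\lnot ((p3 \land p3) \to p4) \lor p2))}.
(((p3 \leftrightarrow (p2 \leftrightarrow (p3 \to \lnot \lnot p4))) \to \lnot (p4 \to p1)) \lor (\lnot ((p3 \land p3) \to p4) \lor p2)): β-rule — branch into ((p3 \leftrightarrow (p2 \leftrightarrow (p3 \to \lnot \lnot p4))) \to \lnot (p4 \to p1))  //  (\lnot ((p3 \land p3) \to p4) \lor p2).
  branch 1 (add ((p3 \leftrightarrow (p2 \leftrightarrow (p3 \to \lnot \lnot p4))) \to \lnot (p4 \to p1))):
    ((p3 \leftrightarrow (p2 \leftrightarrow (p3 \to \lnot \lnot p4))) \to \lnot (p4 \to p1)): β-rule — branch into \lnot (p3 \leftrightarrow (p2 \leftrightarrow (p3 \to \lnot \lnot p4)))  //  \lnot (p4 \to p1).
      branch 1.1 (add \lnot (p3 \leftrightarrow (p2 \leftrightarrow (p3 \to \lnot \lnot p4)))):
        \lnot (p3 \leftrightarrow (p2 \leftrightarrow (p3 \to \lnot \lnot p4))): β-rule — branch into p3, \lnot (p2 \leftrightarrow (p3 \to \lnot \lnot p4))  //  \lnot p3, (p2 \leftrightarrow (p3 \to \lnot \lnot p4)).
          branch 1.1.1 (add p3, \lnot (p2 \leftrightarrow (p3 \to \lnot \lnot p4))):
            \lnot (p2 \leftrightarrow (p3 \to \lnot \lnot p4)): β-rule — branch into p2, \lnot (p3 \to \lnot \lnot p4)  //  \lnot p2, (p3 \to \lnot \lnot p4).
              branch 1.1.1.1 (add p2, \lnot (p3 \to \lnot \lnot p4)):
                \lnot (p3 \to \lnot \lnot p4): α-rule — add p3, \lnot \lnot \lnot p4.
                \lnot \lnot \lnot p4: drop double negation, giving \lnot p4.
                ○ open, literals {p2=1, p3=1, p4=0}.
              branch 1.1.1.2 (add \lnot p2, (p3 \to \lnot \lnot p4)):
                (p3 \to \lnot \lnot p4): β-rule — branch into \lnot p3  //  \lnot \lnot p4.
                  branch 1.1.1.2.1 (add \lnot p3):
                    × closes — contains both p3 and \lnot p3.
                  branch 1.1.1.2.2 (add \lnot \lnot p4):
                    \lnot \lnot p4: drop double negation, giving p4.
                    ○ open, literals {p2=0, p3=1, p4=1}.
          branch 1.1.2 (add \lnot p3, (p2 \leftrightarrow (p3 \to \lnot \lnot p4))):
            (p2 \leftrightarrow (p3 \to \lnot \lnot p4)): β-rule — branch into p2, (p3 \to \lnot \lnot p4)  //  \lnot p2, \lnot (p3 \to \lnot \lnot p4).
              branch 1.1.2.1 (add p2, (p3 \to \lnot \lnot p4)):
                (p3 \to \lnot \lnot p4): β-rule — branch into \lnot p3  //  \lnot \lnot p4.
                  branch 1.1.2.1.1 (add \lnot p3):
                    ○ open, literals {p2=1, p3=0}.
                  branch 1.1.2.1.2 (add \lnot \lnot p4):
                    \lnot \lnot p4: drop double negation, giving p4.
                    ○ open, literals {p2=1, p3=0, p4=1}.
              branch 1.1.2.2 (add \lnot p2, \lnot (p3 \to \lnot \lnot p4)):
                \lnot (p3 \to \lnot \lnot p4): α-rule — add p3, \lnot \lnot \lnot p4.
                × closes — contains both p3 and \lnot p3.
      branch 1.2 (add \lnot (p4 \to p1)):
        \lnot (p4 \to p1): α-rule — add p4, \lnot p1.
        ○ open, literals {p1=0, p4=1}.
  branch 2 (add (\lnot ((p3 \land p3) \to p4) \lor p2)):
    (\lnot ((p3 \land p3) \to p4) \lor p2): β-rule — branch into \lnot ((p3 \land p3) \to p4)  //  p2.
      branch 2.1 (add \lnot ((p3 \land p3) \to p4)):
        \lnot ((p3 \land p3) \to p4): α-rule — add (p3 \land p3), \lnot p4.
        (p3 \land p3): α-rule — add p3, p3.
        ○ open, literals {p3=1, p4=0}.
      branch 2.2 (add p2):
        ○ open, literals {p2=1}.
2 branches closed, 7 open.
Each open branch fixes some atoms; the unmentioned ones are free. Counting distinct full assignments: branch {p2=1, p3=1, p4=0} (p1) contributes 2 new; branch {p2=0, p3=1, p4=1} (p1) contributes 2 new; branch {p2=1, p3=0} (p4, p1) contributes 4 new; branch {p2=1, p3=0, p4=1} (p1) contributes 0 new; branch {p1=0, p4=1} (p3, p2) contributes 2 new; branch {p3=1, p4=0} (p1, p2) contributes 2 new; branch {p2=1} (p4, p1, p3) contributes 1 new. Total: 13.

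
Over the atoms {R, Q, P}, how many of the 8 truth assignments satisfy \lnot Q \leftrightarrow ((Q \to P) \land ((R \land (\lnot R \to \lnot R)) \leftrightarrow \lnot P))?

5

Initial set: {(\lnot Q \leftrightarrow ((Q \to P) \land ((R \land (\lnot R \to \lnot R)) \leftrightarrow \lnot P)))}.
(\lnot Q \leftrightarrow ((Q \to P) \land ((R \land (\lnot R \to \lnot R)) \leftrightarrow \lnot P))): β-rule — branch into \lnot Q, ((Q \to P) \land ((R \land (\lnot R \to \lnot R)) \leftrightarrow \lnot P))  //  \lnot \lnot Q, \lnot ((Q \to P) \land ((R \land (\lnot R \to \lnot R)) \leftrightarrow \lnot P)).
  branch 1 (add \lnot Q, ((Q \to P) \land ((R \land (\lnot R \to \lnot R)) \leftrightarrow \lnot P))):
    ((Q \to P) \land ((R \land (\lnot R \to \lnot R)) \leftrightarrow \lnot P)): α-rule — add (Q \to P), ((R \land (\lnot R \to \lnot R)) \leftrightarrow \lnot P).
    (Q \to P): β-rule — branch into \lnot Q  //  P.
      branch 1.1 (add \lnot Q):
        ((R \land (\lnot R \to \lnot R)) \leftrightarrow \lnot P): β-rule — branch into (R \land (\lnot R \to \lnot R)), \lnot P  //  \lnot (R \land (\lnot R \to \lnot R)), \lnot \lnot P.
          branch 1.1.1 (add (R \land (\lnot R \to \lnot R)), \lnot P):
            (R \land (\lnot R \to \lnot R)): α-rule — add R, (\lnot R \to \lnot R).
            (\lnot R \to \lnot R): β-rule — branch into \lnot \lnot R  //  \lnot R.
              branch 1.1.1.1 (add \lnot \lnot R):
                ○ open, literals {P=0, Q=0, R=1}.
              branch 1.1.1.2 (add \lnot R):
                × closes — contains both R and \lnot R.
          branch 1.1.2 (add \lnot (R \land (\lnot R \to \lnot R)), \lnot \lnot P):
            \lnot (R \land (\lnot R \to \lnot R)): β-rule — branch into \lnot R  //  \lnot (\lnot R \to \lnot R).
              branch 1.1.2.1 (add \lnot R):
                ○ open, literals {P=1, Q=0, R=0}.
              branch 1.1.2.2 (add \lnot (\lnot R \to \lnot R)):
                \lnot (\lnot R \to \lnot R): α-rule — add \lnot R, \lnot \lnot R.
                × closes — contains both R and \lnot R.
      branch 1.2 (add P):
        ((R \land (\lnot R \to \lnot R)) \leftrightarrow \lnot P): β-rule — branch into (R \land (\lnot R \to \lnot R)), \lnot P  //  \lnot (R \land (\lnot R \to \lnot R)), \lnot \lnot P.
          branch 1.2.1 (add (R \land (\lnot R \to \lnot R)), \lnot P):
            × closes — contains both P and \lnot P.
          branch 1.2.2 (add \lnot (R \land (\lnot R \to \lnot R)), \lnot \lnot P):
            \lnot (R \land (\lnot R \to \lnot R)): β-rule — branch into \lnot R  //  \lnot (\lnot R \to \lnot R).
              branch 1.2.2.1 (add \lnot R):
                ○ open, literals {P=1, Q=0, R=0}.
              branch 1.2.2.2 (add \lnot (\lnot R \to \lnot R)):
                \lnot (\lnot R \to \lnot R): α-rule — add \lnot R, \lnot \lnot R.
                × closes — contains both R and \lnot R.
  branch 2 (add \lnot \lnot Q, \lnot ((Q \to P) \land ((R \land (\lnot R \to \lnot R)) \leftrightarrow \lnot P))):
    \lnot ((Q \to P) \land ((R \land (\lnot R \to \lnot R)) \leftrightarrow \lnot P)): β-rule — branch into \lnot (Q \to P)  //  \lnot ((R \land (\lnot R \to \lnot R)) \leftrightarrow \lnot P).
      branch 2.1 (add \lnot (Q \to P)):
        \lnot (Q \to P): α-rule — add Q, \lnot P.
        ○ open, literals {P=0, Q=1}.
      branch 2.2 (add \lnot ((R \land (\lnot R \to \lnot R)) \leftrightarrow \lnot P)):
        \lnot ((R \land (\lnot R \to \lnot R)) \leftrightarrow \lnot P): β-rule — branch into (R \land (\lnot R \to \lnot R)), \lnot \lnot P  //  \lnot (R \land (\lnot R \to \lnot R)), \lnot P.
          branch 2.2.1 (add (R \land (\lnot R \to \lnot R)), \lnot \lnot P):
            (R \land (\lnot R \to \lnot R)): α-rule — add R, (\lnot R \to \lnot R).
            (\lnot R \to \lnot R): β-rule — branch into \lnot \lnot R  //  \lnot R.
              branch 2.2.1.1 (add \lnot \lnot R):
                ○ open, literals {P=1, Q=1, R=1}.
              branch 2.2.1.2 (add \lnot R):
                × closes — contains both R and \lnot R.
          branch 2.2.2 (add \lnot (R \land (\lnot R \to \lnot R)), \lnot P):
            \lnot (R \land (\lnot R \to \lnot R)): β-rule — branch into \lnot R  //  \lnot (\lnot R \to \lnot R).
              branch 2.2.2.1 (add \lnot R):
                ○ open, literals {P=0, Q=1, R=0}.
              branch 2.2.2.2 (add \lnot (\lnot R \to \lnot R)):
                \lnot (\lnot R \to \lnot R): α-rule — add \lnot R, \lnot \lnot R.
                × closes — contains both R and \lnot R.
6 branches closed, 6 open.
Each open branch fixes some atoms; the unmentioned ones are free. Counting distinct full assignments: branch {P=0, Q=0, R=1} (none free) contributes 1 new; branch {P=1, Q=0, R=0} (none free) contributes 1 new; branch {P=1, Q=0, R=0} (none free) contributes 0 new; branch {P=0, Q=1} (R) contributes 2 new; branch {P=1, Q=1, R=1} (none free) contributes 1 new; branch {P=0, Q=1, R=0} (none free) contributes 0 new. Total: 5.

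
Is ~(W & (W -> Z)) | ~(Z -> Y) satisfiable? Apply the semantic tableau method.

Initial set: {(~(W & (W -> Z)) | ~(Z -> Y))}.
(~(W & (W -> Z)) | ~(Z -> Y)): β-rule — branch into ~(W & (W -> Z))  //  ~(Z -> Y).
  branch 1 (add ~(W & (W -> Z))):
    ~(W & (W -> Z)): β-rule — branch into ~W  //  ~(W -> Z).
      branch 1.1 (add ~W):
        ○ open, literals {W=false}.
      branch 1.2 (add ~(W -> Z)):
        ~(W -> Z): α-rule — add W, ~Z.
        ○ open, literals {W=true, Z=false}.
  branch 2 (add ~(Z -> Y)):
    ~(Z -> Y): α-rule — add Z, ~Y.
    ○ open, literals {Y=false, Z=true}.
0 branches closed, 3 open.
An open branch gives a satisfying assignment: W=false.

Satisfiable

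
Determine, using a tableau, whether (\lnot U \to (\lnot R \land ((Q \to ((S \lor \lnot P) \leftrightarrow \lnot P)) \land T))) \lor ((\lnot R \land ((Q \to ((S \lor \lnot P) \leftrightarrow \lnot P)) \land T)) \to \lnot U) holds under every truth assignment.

Valid

Assume the negation and expand:
Initial set: {\lnot ((\lnot U \to (\lnot R \land ((Q \to ((S \lor \lnot P) \leftrightarrow \lnot P)) \land T))) \lor ((\lnot R \land ((Q \to ((S \lor \lnot P) \leftrightarrow \lnot P)) \land T)) \to \lnot U))}.
\lnot ((\lnot U \to (\lnot R \land ((Q \to ((S \lor \lnot P) \leftrightarrow \lnot P)) \land T))) \lor ((\lnot R \land ((Q \to ((S \lor \lnot P) \leftrightarrow \lnot P)) \land T)) \to \lnot U)): α-rule — add \lnot (\lnot U \to (\lnot R \land ((Q \to ((S \lor \lnot P) \leftrightarrow \lnot P)) \land T))), \lnot ((\lnot R \land ((Q \to ((S \lor \lnot P) \leftrightarrow \lnot P)) \land T)) \to \lnot U).
\lnot (\lnot U \to (\lnot R \land ((Q \to ((S \lor \lnot P) \leftrightarrow \lnot P)) \land T))): α-rule — add \lnot U, \lnot (\lnot R \land ((Q \to ((S \lor \lnot P) \leftrightarrow \lnot P)) \land T)).
\lnot ((\lnot R \land ((Q \to ((S \lor \lnot P) \leftrightarrow \lnot P)) \land T)) \to \lnot U): α-rule — add (\lnot R \land ((Q \to ((S \lor \lnot P) \leftrightarrow \lnot P)) \land T)), \lnot \lnot U.
× closes — contains both U and \lnot U.
All 1 branch closes.
Every branch closed, so the negation is unsatisfiable and the formula is valid.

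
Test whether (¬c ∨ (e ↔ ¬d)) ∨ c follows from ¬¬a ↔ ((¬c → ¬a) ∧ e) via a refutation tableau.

Initial set: {T (¬¬a ↔ ((¬c → ¬a) ∧ e)); F ((¬c ∨ (e ↔ ¬d)) ∨ c)}.
F ((¬c ∨ (e ↔ ¬d)) ∨ c): α-rule — add F (¬c ∨ (e ↔ ¬d)), F c.
F (¬c ∨ (e ↔ ¬d)): α-rule — add F ¬c, F (e ↔ ¬d).
× closes — contains both c and ¬c.
All 1 branch closes.
Every branch closed, so the premises entail the conclusion.

Yes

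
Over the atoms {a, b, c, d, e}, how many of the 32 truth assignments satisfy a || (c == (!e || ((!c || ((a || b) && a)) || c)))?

24

Initial set: {T (a || (c == (!e || ((!c || ((a || b) && a)) || c))))}.
T (a || (c == (!e || ((!c || ((a || b) && a)) || c)))): β-rule — branch into T a  //  T (c == (!e || ((!c || ((a || b) && a)) || c))).
  branch 1 (add T a):
    ○ open, literals {a=1}.
  branch 2 (add T (c == (!e || ((!c || ((a || b) && a)) || c)))):
    T (c == (!e || ((!c || ((a || b) && a)) || c))): β-rule — branch into T c, T (!e || ((!c || ((a || b) && a)) || c))  //  F c, F (!e || ((!c || ((a || b) && a)) || c)).
      branch 2.1 (add T c, T (!e || ((!c || ((a || b) && a)) || c))):
        T (!e || ((!c || ((a || b) && a)) || c)): β-rule — branch into T !e  //  T ((!c || ((a || b) && a)) || c).
          branch 2.1.1 (add T !e):
            ○ open, literals {c=1, e=0}.
          branch 2.1.2 (add T ((!c || ((a || b) && a)) || c)):
            T ((!c || ((a || b) && a)) || c): β-rule — branch into T (!c || ((a || b) && a))  //  T c.
              branch 2.1.2.1 (add T (!c || ((a || b) && a))):
                T (!c || ((a || b) && a)): β-rule — branch into T !c  //  T ((a || b) && a).
                  branch 2.1.2.1.1 (add T !c):
                    × closes — contains both c and !c.
                  branch 2.1.2.1.2 (add T ((a || b) && a)):
                    T ((a || b) && a): α-rule — add T (a || b), T a.
                    T (a || b): β-rule — branch into T a  //  T b.
                      branch 2.1.2.1.2.1 (add T a):
                        ○ open, literals {a=1, c=1}.
                      branch 2.1.2.1.2.2 (add T b):
                        ○ open, literals {a=1, b=1, c=1}.
              branch 2.1.2.2 (add T c):
                ○ open, literals {c=1}.
      branch 2.2 (add F c, F (!e || ((!c || ((a || b) && a)) || c))):
        F (!e || ((!c || ((a || b) && a)) || c)): α-rule — add F !e, F ((!c || ((a || b) && a)) || c).
        F ((!c || ((a || b) && a)) || c): α-rule — add F (!c || ((a || b) && a)), F c.
        F (!c || ((a || b) && a)): α-rule — add F !c, F ((a || b) && a).
        × closes — contains both c and !c.
2 branches closed, 5 open.
Each open branch fixes some atoms; the unmentioned ones are free. Counting distinct full assignments: branch {a=1} (b, c, d, e) contributes 16 new; branch {c=1, e=0} (a, b, d) contributes 4 new; branch {a=1, c=1} (b, d, e) contributes 0 new; branch {a=1, b=1, c=1} (d, e) contributes 0 new; branch {c=1} (a, b, d, e) contributes 4 new. Total: 24.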